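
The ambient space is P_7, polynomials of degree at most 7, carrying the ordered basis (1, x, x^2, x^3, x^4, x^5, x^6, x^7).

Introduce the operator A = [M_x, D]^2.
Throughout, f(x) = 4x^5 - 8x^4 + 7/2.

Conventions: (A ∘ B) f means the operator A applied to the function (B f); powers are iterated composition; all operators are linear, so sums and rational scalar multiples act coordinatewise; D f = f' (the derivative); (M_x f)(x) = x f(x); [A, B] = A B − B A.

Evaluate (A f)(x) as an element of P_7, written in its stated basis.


D f = 20x^4 - 32x^3
M_x D f = 20x^5 - 32x^4
M_x f = 4x^6 - 8x^5 + (7/2)x
D M_x f = 24x^5 - 40x^4 + 7/2
[M_x, D] f = -4x^5 + 8x^4 - 7/2
D [M_x, D] f = -20x^4 + 32x^3
M_x D [M_x, D] f = -20x^5 + 32x^4
M_x [M_x, D] f = -4x^6 + 8x^5 - (7/2)x
D M_x [M_x, D] f = -24x^5 + 40x^4 - 7/2
[M_x, D] [M_x, D] f = 4x^5 - 8x^4 + 7/2

the result is g(x) = 4x^5 - 8x^4 + 7/2


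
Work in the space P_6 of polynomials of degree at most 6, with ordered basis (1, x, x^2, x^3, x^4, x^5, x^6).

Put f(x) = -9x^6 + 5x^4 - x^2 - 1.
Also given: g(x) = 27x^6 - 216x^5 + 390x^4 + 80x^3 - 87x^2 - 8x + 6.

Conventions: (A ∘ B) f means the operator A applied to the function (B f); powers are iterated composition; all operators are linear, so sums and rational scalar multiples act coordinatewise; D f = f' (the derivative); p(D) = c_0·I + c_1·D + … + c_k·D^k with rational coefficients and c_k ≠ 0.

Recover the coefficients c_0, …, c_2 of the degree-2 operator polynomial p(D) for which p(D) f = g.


p(D) = -3·I + 4·D − (3/2)·D^2, i.e. c_0 = -3, c_1 = 4, c_2 = -3/2

D^0 f = -9x^6 + 5x^4 - x^2 - 1
D^1 f = -54x^5 + 20x^3 - 2x
D^2 f = -270x^4 + 60x^2 - 2
matching coefficients of g against c_0 f + c_1 Df + … from the top degree down determines the c_i
solution: c_0 = -3, c_1 = 4, c_2 = -3/2


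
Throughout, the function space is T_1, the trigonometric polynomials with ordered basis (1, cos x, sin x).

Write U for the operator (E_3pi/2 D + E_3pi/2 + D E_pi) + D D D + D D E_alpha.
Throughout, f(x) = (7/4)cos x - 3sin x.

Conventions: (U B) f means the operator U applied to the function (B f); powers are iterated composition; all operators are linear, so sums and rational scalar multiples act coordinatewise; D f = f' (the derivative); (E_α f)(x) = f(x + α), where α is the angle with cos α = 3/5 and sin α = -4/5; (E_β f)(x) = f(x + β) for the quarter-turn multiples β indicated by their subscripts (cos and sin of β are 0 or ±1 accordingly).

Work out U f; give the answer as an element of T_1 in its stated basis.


D f = -3cos x - (7/4)sin x
E_3pi/2 D f = (7/4)cos x - 3sin x
E_3pi/2 f = 3cos x + (7/4)sin x
E_pi f = -(7/4)cos x + 3sin x
D E_pi f = 3cos x + (7/4)sin x
(E_3pi/2 D + E_3pi/2 + D E_pi) f = (31/4)cos x + (1/2)sin x
D f = -3cos x - (7/4)sin x
D D f = -(7/4)cos x + 3sin x
D D D f = 3cos x + (7/4)sin x
E_alpha f = (69/20)cos x - (2/5)sin x
D E_alpha f = -(2/5)cos x - (69/20)sin x
D D E_alpha f = -(69/20)cos x + (2/5)sin x
((E_3pi/2 D + E_3pi/2 + D E_pi) + D D D + D D E_alpha) f = (73/10)cos x + (53/20)sin x

g(x) = (73/10)cos x + (53/20)sin x


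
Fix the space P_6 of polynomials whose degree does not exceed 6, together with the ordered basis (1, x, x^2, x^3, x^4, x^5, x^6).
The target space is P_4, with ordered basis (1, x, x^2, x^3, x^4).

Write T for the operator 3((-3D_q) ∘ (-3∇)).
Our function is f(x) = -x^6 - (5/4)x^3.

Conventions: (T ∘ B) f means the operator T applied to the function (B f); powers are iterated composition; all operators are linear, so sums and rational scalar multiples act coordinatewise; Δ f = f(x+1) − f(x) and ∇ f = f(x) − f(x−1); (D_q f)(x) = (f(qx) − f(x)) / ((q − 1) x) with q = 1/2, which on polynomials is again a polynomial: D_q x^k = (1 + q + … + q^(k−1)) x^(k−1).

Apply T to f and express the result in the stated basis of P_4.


∇ f = -6x^5 + 15x^4 - 20x^3 + (45/4)x^2 - (9/4)x - 1/4
(-3∇) f = 18x^5 - 45x^4 + 60x^3 - (135/4)x^2 + (27/4)x + 3/4
D_q (-3∇) f = (279/8)x^4 - (675/8)x^3 + 105x^2 - (405/8)x + 27/4
(-3D_q) (-3∇) f = -(837/8)x^4 + (2025/8)x^3 - 315x^2 + (1215/8)x - 81/4
(3((-3D_q) ∘ (-3∇))) f = -(2511/8)x^4 + (6075/8)x^3 - 945x^2 + (3645/8)x - 243/4

the result is g(x) = -(2511/8)x^4 + (6075/8)x^3 - 945x^2 + (3645/8)x - 243/4


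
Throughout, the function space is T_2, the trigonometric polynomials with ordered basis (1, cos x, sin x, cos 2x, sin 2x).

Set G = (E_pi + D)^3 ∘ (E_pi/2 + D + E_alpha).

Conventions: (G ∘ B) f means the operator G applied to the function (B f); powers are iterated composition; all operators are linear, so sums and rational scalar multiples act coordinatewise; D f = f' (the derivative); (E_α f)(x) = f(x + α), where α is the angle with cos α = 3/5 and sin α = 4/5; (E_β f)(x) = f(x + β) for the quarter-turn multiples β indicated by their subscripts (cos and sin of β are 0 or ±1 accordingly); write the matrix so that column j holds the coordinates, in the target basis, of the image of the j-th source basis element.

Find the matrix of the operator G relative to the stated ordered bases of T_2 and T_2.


image of 1: 2
image of cos x: -(22/5)cos x - (34/5)sin x
image of sin x: (34/5)cos x - (22/5)sin x
image of cos 2x: 20cos 2x + 30sin 2x
image of sin 2x: -30cos 2x + 20sin 2x
each image's coordinates form column j of the matrix

the matrix is [[2, 0, 0, 0, 0]; [0, -22/5, 34/5, 0, 0]; [0, -34/5, -22/5, 0, 0]; [0, 0, 0, 20, -30]; [0, 0, 0, 30, 20]] (rows listed top to bottom)


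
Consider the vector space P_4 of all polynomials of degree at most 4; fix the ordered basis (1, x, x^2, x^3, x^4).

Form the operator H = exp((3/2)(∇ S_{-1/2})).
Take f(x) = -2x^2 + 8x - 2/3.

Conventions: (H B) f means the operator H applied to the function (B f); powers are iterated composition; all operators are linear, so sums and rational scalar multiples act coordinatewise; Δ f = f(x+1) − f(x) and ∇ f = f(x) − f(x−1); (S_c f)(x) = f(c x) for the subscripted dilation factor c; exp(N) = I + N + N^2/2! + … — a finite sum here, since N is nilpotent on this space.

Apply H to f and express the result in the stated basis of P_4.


order-1 term: -(3/2)x - 21/4
order-2 term: 9/16
the series for exp((3/2)(∇ S_{-1/2})) f terminates at order 2
exp((3/2)(∇ S_{-1/2})) f = -2x^2 + (13/2)x - 257/48

g(x) = -2x^2 + (13/2)x - 257/48


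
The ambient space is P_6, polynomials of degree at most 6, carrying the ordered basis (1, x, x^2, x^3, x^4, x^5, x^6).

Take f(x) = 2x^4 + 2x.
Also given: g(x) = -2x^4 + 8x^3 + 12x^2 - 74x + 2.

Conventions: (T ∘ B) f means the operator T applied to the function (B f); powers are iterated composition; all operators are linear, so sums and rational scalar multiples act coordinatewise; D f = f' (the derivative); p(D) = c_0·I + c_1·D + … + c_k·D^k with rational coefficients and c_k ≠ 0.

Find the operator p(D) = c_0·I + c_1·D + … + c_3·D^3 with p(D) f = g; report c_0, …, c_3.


c_0 = -1, c_1 = 1, c_2 = 1/2, c_3 = -3/2

D^0 f = 2x^4 + 2x
D^1 f = 8x^3 + 2
D^2 f = 24x^2
D^3 f = 48x
matching coefficients of g against c_0 f + c_1 Df + … from the top degree down determines the c_i
solution: c_0 = -1, c_1 = 1, c_2 = 1/2, c_3 = -3/2


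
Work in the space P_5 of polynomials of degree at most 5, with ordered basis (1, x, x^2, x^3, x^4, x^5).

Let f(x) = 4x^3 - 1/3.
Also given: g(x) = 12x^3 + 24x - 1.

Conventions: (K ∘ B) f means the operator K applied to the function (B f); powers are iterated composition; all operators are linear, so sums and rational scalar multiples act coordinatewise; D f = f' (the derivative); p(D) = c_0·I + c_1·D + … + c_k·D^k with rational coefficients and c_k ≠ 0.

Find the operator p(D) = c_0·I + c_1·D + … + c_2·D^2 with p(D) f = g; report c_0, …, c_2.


D^0 f = 4x^3 - 1/3
D^1 f = 12x^2
D^2 f = 24x
matching coefficients of g against c_0 f + c_1 Df + … from the top degree down determines the c_i
solution: c_0 = 3, c_1 = 0, c_2 = 1

c_0 = 3, c_1 = 0, c_2 = 1


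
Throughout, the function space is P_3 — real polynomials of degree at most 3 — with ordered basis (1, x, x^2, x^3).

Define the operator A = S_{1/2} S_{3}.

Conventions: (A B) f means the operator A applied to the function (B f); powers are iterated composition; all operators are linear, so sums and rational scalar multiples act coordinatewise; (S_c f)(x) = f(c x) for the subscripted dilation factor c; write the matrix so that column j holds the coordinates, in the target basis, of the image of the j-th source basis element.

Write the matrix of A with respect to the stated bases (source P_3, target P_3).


the matrix is [[1, 0, 0, 0]; [0, 3/2, 0, 0]; [0, 0, 9/4, 0]; [0, 0, 0, 27/8]] (rows listed top to bottom)

image of 1: 1
image of x: (3/2)x
image of x^2: (9/4)x^2
image of x^3: (27/8)x^3
each image's coordinates form column j of the matrix


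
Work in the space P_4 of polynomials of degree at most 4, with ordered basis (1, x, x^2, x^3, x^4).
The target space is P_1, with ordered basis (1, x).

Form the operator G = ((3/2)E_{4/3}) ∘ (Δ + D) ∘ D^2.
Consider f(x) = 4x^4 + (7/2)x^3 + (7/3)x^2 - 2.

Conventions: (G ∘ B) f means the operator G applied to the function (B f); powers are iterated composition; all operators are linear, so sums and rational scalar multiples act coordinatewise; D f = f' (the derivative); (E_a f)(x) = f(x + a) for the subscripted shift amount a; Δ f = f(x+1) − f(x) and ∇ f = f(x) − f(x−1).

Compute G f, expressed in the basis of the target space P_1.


D f = 16x^3 + (21/2)x^2 + (14/3)x
D D f = 48x^2 + 21x + 14/3
Δ D^2 f = 96x + 69
D D^2 f = 96x + 21
(Δ + D) D^2 f = 192x + 90
E_{4/3} (Δ + D) D^2 f = 192x + 346
((3/2)E_{4/3}) (Δ + D) D^2 f = 288x + 519

the result is g(x) = 288x + 519


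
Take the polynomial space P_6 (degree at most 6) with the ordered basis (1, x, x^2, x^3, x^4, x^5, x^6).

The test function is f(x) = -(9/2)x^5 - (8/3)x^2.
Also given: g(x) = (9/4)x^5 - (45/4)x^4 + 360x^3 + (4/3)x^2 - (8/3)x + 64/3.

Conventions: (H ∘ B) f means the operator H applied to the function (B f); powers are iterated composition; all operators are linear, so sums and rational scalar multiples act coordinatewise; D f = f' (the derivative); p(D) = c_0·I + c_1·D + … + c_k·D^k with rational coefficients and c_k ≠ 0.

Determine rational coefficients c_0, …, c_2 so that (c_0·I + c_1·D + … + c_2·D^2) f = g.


p(D) = -(1/2)·I + (1/2)·D − 4·D^2, i.e. c_0 = -1/2, c_1 = 1/2, c_2 = -4

D^0 f = -(9/2)x^5 - (8/3)x^2
D^1 f = -(45/2)x^4 - (16/3)x
D^2 f = -90x^3 - 16/3
matching coefficients of g against c_0 f + c_1 Df + … from the top degree down determines the c_i
solution: c_0 = -1/2, c_1 = 1/2, c_2 = -4


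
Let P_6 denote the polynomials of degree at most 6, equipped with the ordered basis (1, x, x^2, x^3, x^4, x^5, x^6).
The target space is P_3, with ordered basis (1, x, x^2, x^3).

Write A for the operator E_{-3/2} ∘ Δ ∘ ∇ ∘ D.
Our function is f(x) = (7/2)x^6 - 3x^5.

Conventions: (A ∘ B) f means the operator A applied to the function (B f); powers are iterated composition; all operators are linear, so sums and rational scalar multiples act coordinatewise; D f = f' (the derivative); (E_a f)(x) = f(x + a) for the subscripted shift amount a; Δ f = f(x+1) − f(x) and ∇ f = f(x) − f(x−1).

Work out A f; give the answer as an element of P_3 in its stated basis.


D f = 21x^5 - 15x^4
∇ D f = 105x^4 - 270x^3 + 300x^2 - 165x + 36
Δ ∇ D f = 420x^3 - 180x^2 + 210x - 30
E_{-3/2} (Δ ∘ ∇ ∘ D) f = 420x^3 - 2070x^2 + 3585x - 4335/2

the image equals g(x) = 420x^3 - 2070x^2 + 3585x - 4335/2


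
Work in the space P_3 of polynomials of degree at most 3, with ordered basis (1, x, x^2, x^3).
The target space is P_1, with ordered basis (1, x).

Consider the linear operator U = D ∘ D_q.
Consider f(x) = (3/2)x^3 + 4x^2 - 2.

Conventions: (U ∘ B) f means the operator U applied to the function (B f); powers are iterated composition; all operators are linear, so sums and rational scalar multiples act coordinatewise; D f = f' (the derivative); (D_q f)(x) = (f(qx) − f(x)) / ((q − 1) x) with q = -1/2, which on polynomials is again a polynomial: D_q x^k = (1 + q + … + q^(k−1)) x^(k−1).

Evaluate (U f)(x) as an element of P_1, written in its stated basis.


D_q f = (9/8)x^2 + 2x
D D_q f = (9/4)x + 2

the result is g(x) = (9/4)x + 2


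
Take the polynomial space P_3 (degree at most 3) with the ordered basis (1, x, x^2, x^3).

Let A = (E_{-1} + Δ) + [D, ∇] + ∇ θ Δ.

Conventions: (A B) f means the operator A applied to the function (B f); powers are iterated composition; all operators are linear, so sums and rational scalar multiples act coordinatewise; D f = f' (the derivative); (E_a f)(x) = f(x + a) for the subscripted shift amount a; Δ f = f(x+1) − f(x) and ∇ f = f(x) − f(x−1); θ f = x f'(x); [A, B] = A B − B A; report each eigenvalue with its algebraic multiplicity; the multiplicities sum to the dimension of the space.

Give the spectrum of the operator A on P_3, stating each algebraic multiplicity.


image of 1: 1
image of x: x
image of x^2: x^2 + 4
image of x^3: x^3 + 18x - 3
the matrix is upper triangular; its diagonal is (1, 1, 1, 1)
for a triangular matrix the eigenvalues are the diagonal entries, with algebraic multiplicity their repetition count

λ = 1 (multiplicity 4)


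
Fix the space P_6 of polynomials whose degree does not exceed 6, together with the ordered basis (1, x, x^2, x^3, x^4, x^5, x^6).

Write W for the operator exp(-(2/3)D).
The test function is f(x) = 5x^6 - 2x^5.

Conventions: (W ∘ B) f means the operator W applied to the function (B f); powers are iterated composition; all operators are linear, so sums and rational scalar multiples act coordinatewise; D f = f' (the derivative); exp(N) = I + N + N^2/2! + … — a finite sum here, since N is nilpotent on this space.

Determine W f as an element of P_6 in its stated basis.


order-1 term: -20x^5 + (20/3)x^4
order-2 term: (100/3)x^4 - (80/9)x^3
order-3 term: -(800/27)x^3 + (160/27)x^2
order-4 term: (400/27)x^2 - (160/81)x
order-5 term: -(320/81)x + 64/243
order-6 term: 320/729
the series for exp(-(2/3)D) f terminates at order 6
exp(-(2/3)D) f = 5x^6 - 22x^5 + 40x^4 - (1040/27)x^3 + (560/27)x^2 - (160/27)x + 512/729

the image equals g(x) = 5x^6 - 22x^5 + 40x^4 - (1040/27)x^3 + (560/27)x^2 - (160/27)x + 512/729


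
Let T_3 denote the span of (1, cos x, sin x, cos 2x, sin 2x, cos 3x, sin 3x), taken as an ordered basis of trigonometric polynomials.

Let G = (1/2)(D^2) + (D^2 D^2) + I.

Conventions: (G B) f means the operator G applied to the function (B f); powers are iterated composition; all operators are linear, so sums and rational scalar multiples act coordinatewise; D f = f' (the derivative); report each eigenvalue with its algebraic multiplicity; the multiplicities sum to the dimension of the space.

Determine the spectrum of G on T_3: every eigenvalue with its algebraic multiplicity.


λ = 1 (multiplicity 1), λ = 3/2 (multiplicity 2), λ = 15 (multiplicity 2), λ = 155/2 (multiplicity 2)

image of 1: 1
image of cos x: (3/2)cos x
image of sin x: (3/2)sin x
image of cos 2x: 15cos 2x
image of sin 2x: 15sin 2x
image of cos 3x: (155/2)cos 3x
image of sin 3x: (155/2)sin 3x
the matrix is diagonal; its diagonal is (1, 3/2, 3/2, 15, 15, 155/2, 155/2)
for a triangular matrix the eigenvalues are the diagonal entries, with algebraic multiplicity their repetition count


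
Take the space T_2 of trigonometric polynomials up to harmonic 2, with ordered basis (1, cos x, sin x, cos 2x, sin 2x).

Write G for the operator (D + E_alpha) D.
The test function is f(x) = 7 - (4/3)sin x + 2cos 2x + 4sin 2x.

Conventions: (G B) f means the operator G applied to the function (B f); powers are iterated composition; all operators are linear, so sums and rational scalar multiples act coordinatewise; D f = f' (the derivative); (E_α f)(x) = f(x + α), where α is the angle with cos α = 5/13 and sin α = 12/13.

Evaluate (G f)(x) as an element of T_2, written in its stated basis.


g(x) = -(20/39)cos x + (100/39)sin x - (2784/169)cos 2x - (3188/169)sin 2x

D f = -(4/3)cos x + 8cos 2x - 4sin 2x
D D f = (4/3)sin x - 8cos 2x - 16sin 2x
E_alpha D f = -(20/39)cos x + (16/13)sin x - (1432/169)cos 2x - (484/169)sin 2x
(D + E_alpha) D f = -(20/39)cos x + (100/39)sin x - (2784/169)cos 2x - (3188/169)sin 2x


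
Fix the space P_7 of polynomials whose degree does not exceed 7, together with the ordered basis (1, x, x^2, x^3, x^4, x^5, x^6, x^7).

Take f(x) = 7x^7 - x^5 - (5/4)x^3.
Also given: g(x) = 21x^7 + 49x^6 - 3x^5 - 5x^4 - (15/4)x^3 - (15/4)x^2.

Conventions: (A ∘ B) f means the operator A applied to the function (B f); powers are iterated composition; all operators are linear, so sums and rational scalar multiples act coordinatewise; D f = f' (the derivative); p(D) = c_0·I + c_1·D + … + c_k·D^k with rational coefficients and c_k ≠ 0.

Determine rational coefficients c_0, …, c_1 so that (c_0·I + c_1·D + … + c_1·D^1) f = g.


D^0 f = 7x^7 - x^5 - (5/4)x^3
D^1 f = 49x^6 - 5x^4 - (15/4)x^2
matching coefficients of g against c_0 f + c_1 Df + … from the top degree down determines the c_i
solution: c_0 = 3, c_1 = 1

c_0 = 3, c_1 = 1


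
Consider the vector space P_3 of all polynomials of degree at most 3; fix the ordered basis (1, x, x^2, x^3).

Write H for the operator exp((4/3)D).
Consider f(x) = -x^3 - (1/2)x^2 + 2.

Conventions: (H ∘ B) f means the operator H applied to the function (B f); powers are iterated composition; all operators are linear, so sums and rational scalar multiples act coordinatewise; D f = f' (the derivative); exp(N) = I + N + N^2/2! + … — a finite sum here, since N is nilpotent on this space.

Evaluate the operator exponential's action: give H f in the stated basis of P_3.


the image equals g(x) = -x^3 - (9/2)x^2 - (20/3)x - 34/27

order-1 term: -4x^2 - (4/3)x
order-2 term: -(16/3)x - 8/9
order-3 term: -64/27
the series for exp((4/3)D) f terminates at order 3
exp((4/3)D) f = -x^3 - (9/2)x^2 - (20/3)x - 34/27


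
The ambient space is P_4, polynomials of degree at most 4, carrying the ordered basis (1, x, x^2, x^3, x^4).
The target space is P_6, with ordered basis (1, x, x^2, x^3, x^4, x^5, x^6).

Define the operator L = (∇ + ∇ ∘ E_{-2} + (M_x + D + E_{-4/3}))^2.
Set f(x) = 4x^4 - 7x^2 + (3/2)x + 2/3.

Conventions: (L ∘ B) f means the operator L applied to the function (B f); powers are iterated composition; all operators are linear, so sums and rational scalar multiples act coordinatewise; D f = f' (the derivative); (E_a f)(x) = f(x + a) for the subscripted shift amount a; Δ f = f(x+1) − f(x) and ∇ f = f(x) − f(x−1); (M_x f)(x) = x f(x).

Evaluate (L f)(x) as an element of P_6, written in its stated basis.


∇ f = 16x^3 - 24x^2 + 2x + 9/2
E_{-2} f = 4x^4 - 32x^3 + 89x^2 - (197/2)x + 101/3
∇ E_{-2} f = 16x^3 - 120x^2 + 290x - 447/2
M_x f = 4x^5 - 7x^3 + (3/2)x^2 + (2/3)x
D f = 16x^3 - 14x + 3/2
E_{-4/3} f = 4x^4 - (64/3)x^3 + (107/3)x^2 - (959/54)x - 92/81
(M_x + D + E_{-4/3}) f = 4x^5 + 4x^4 - (37/3)x^3 + (223/6)x^2 - (1679/54)x + 59/162
(∇ + ∇ ∘ E_{-2} + (M_x + D + E_{-4/3})) f = 4x^5 + 4x^4 + (59/3)x^3 - (641/6)x^2 + (14089/54)x - 35419/162
∇ (∇ + ∇ ∘ E_{-2} + (M_x + D + E_{-4/3})) f = 20x^4 - 24x^3 + 75x^2 - (830/3)x + 10460/27
E_{-2} (∇ + ∇ ∘ E_{-2} + (M_x + D + E_{-4/3})) f = 4x^5 - 36x^4 + (443/3)x^3 - (2693/6)x^2 + (60277/54)x - 225037/162
∇ E_{-2} (∇ + ∇ ∘ E_{-2} + (M_x + D + E_{-4/3})) f = 20x^4 - 184x^3 + 699x^2 - (4514/3)x + 47324/27
M_x (∇ + ∇ ∘ E_{-2} + (M_x + D + E_{-4/3})) f = 4x^6 + 4x^5 + (59/3)x^4 - (641/6)x^3 + (14089/54)x^2 - (35419/162)x
D (∇ + ∇ ∘ E_{-2} + (M_x + D + E_{-4/3})) f = 20x^4 + 16x^3 + 59x^2 - (641/3)x + 14089/54
E_{-4/3} (∇ + ∇ ∘ E_{-2} + (M_x + D + E_{-4/3})) f = 4x^5 - (68/3)x^4 + (625/9)x^3 - (12833/54)x^2 + (109507/162)x - 392333/486
(M_x + D + E_{-4/3}) (∇ + ∇ ∘ E_{-2} + (M_x + D + E_{-4/3})) f = 4x^6 + 8x^5 + 17x^4 - (385/18)x^3 + (2221/27)x^2 + (731/3)x - 132766/243
(∇ + ∇ ∘ E_{-2} + (M_x + D + E_{-4/3})) (∇ + ∇ ∘ E_{-2} + (M_x + D + E_{-4/3})) f = 4x^6 + 8x^5 + 57x^4 - (4129/18)x^3 + (23119/27)x^2 - (4613/3)x + 387290/243

the result is g(x) = 4x^6 + 8x^5 + 57x^4 - (4129/18)x^3 + (23119/27)x^2 - (4613/3)x + 387290/243


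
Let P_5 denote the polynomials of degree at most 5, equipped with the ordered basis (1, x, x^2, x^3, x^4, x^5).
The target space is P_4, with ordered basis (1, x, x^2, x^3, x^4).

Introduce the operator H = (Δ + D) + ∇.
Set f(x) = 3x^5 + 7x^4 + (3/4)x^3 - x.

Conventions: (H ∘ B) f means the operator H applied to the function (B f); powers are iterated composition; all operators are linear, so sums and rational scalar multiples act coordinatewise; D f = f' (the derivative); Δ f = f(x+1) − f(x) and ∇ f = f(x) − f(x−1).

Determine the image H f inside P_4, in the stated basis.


the image equals g(x) = 45x^4 + 84x^3 + (267/4)x^2 + 56x + 9/2

Δ f = 15x^4 + 58x^3 + (297/4)x^2 + (181/4)x + 39/4
D f = 15x^4 + 28x^3 + (9/4)x^2 - 1
(Δ + D) f = 30x^4 + 86x^3 + (153/2)x^2 + (181/4)x + 35/4
∇ f = 15x^4 - 2x^3 - (39/4)x^2 + (43/4)x - 17/4
((Δ + D) + ∇) f = 45x^4 + 84x^3 + (267/4)x^2 + 56x + 9/2


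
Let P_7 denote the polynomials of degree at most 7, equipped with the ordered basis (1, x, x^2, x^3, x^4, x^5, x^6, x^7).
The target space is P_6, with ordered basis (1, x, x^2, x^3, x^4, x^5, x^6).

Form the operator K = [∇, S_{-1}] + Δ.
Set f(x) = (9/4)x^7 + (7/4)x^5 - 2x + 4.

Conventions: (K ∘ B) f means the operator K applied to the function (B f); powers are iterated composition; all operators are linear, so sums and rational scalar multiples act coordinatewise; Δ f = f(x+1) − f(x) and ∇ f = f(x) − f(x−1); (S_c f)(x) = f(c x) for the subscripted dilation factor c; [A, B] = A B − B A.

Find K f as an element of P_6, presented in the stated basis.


g(x) = -(63/4)x^6 + (189/4)x^5 - (175/2)x^4 + (385/4)x^3 - (259/4)x^2 + (49/2)x - 2

S_{-1} f = -(9/4)x^7 - (7/4)x^5 + 2x + 4
∇ S_{-1} f = -(63/4)x^6 + (189/4)x^5 - (175/2)x^4 + (385/4)x^3 - (259/4)x^2 + (49/2)x - 2
∇ f = (63/4)x^6 - (189/4)x^5 + (175/2)x^4 - (385/4)x^3 + (259/4)x^2 - (49/2)x + 2
S_{-1} ∇ f = (63/4)x^6 + (189/4)x^5 + (175/2)x^4 + (385/4)x^3 + (259/4)x^2 + (49/2)x + 2
[∇, S_{-1}] f = -(63/2)x^6 - 175x^4 - (259/2)x^2 - 4
Δ f = (63/4)x^6 + (189/4)x^5 + (175/2)x^4 + (385/4)x^3 + (259/4)x^2 + (49/2)x + 2
([∇, S_{-1}] + Δ) f = -(63/4)x^6 + (189/4)x^5 - (175/2)x^4 + (385/4)x^3 - (259/4)x^2 + (49/2)x - 2


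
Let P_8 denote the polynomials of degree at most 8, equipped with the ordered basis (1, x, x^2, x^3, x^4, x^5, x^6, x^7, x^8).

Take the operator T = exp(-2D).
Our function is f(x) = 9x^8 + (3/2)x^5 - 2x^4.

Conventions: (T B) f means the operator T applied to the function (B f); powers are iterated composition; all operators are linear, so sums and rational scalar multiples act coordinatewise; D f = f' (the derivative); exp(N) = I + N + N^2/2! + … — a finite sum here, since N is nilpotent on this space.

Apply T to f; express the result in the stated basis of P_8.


order-1 term: -144x^7 - 15x^4 + 16x^3
order-2 term: 1008x^6 + 60x^3 - 48x^2
order-3 term: -4032x^5 - 120x^2 + 64x
order-4 term: 10080x^4 + 120x - 32
order-5 term: -16128x^3 - 48
order-6 term: 16128x^2
order-7 term: -9216x
order-8 term: 2304
the series for exp(-2D) f terminates at order 8
exp(-2D) f = 9x^8 - 144x^7 + 1008x^6 - (8061/2)x^5 + 10063x^4 - 16052x^3 + 15960x^2 - 9032x + 2224

g(x) = 9x^8 - 144x^7 + 1008x^6 - (8061/2)x^5 + 10063x^4 - 16052x^3 + 15960x^2 - 9032x + 2224


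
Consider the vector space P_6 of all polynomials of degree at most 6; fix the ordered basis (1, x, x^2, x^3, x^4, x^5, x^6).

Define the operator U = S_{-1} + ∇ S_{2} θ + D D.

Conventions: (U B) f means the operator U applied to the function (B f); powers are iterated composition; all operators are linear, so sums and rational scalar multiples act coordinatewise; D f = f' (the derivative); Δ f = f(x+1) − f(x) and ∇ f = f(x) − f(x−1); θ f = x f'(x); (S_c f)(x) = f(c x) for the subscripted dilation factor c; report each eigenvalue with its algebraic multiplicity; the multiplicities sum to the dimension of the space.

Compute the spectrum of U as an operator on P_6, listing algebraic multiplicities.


λ = -1 (multiplicity 3), λ = 1 (multiplicity 4)

image of 1: 1
image of x: -x + 2
image of x^2: x^2 + 16x - 6
image of x^3: -x^3 + 72x^2 - 66x + 24
image of x^4: x^4 + 256x^3 - 372x^2 + 256x - 64
image of x^5: -x^5 + 800x^4 - 1580x^3 + 1600x^2 - 800x + 160
image of x^6: x^6 + 2304x^5 - 5730x^4 + 7680x^3 - 5760x^2 + 2304x - 384
the matrix is upper triangular; its diagonal is (1, -1, 1, -1, 1, -1, 1)
for a triangular matrix the eigenvalues are the diagonal entries, with algebraic multiplicity their repetition count


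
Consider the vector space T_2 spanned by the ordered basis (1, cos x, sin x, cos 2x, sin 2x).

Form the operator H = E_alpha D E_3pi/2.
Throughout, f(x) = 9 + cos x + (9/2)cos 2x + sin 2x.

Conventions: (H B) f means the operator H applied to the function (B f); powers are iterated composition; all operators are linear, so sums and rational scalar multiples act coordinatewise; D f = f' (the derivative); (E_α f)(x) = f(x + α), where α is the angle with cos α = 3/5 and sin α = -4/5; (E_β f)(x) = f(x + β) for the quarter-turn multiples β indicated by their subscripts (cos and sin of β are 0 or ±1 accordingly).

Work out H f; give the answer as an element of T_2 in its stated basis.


E_3pi/2 f = 9 + sin x - (9/2)cos 2x - sin 2x
D E_3pi/2 f = cos x - 2cos 2x + 9sin 2x
E_alpha D E_3pi/2 f = (3/5)cos x + (4/5)sin x - (202/25)cos 2x - (111/25)sin 2x

the result is g(x) = (3/5)cos x + (4/5)sin x - (202/25)cos 2x - (111/25)sin 2x


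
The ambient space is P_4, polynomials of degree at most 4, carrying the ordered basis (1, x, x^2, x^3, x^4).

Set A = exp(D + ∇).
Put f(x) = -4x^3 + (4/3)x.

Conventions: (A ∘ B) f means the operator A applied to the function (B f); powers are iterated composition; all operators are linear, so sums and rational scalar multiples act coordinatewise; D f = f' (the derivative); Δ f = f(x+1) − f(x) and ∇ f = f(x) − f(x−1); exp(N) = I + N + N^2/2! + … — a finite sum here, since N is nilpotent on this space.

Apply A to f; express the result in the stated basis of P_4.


order-1 term: -24x^2 + 12x - 4/3
order-2 term: -48x + 24
order-3 term: -32
the series for exp(D + ∇) f terminates at order 3
exp(D + ∇) f = -4x^3 - 24x^2 - (104/3)x - 28/3

the image equals g(x) = -4x^3 - 24x^2 - (104/3)x - 28/3


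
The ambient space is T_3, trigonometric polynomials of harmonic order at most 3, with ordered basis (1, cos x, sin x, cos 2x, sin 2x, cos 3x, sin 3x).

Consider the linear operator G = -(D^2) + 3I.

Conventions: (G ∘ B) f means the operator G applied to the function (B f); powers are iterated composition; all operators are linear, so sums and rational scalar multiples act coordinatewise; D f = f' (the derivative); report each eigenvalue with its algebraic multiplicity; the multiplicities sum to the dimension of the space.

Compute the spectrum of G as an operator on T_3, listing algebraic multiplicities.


λ = 3 (multiplicity 1), λ = 4 (multiplicity 2), λ = 7 (multiplicity 2), λ = 12 (multiplicity 2)

image of 1: 3
image of cos x: 4cos x
image of sin x: 4sin x
image of cos 2x: 7cos 2x
image of sin 2x: 7sin 2x
image of cos 3x: 12cos 3x
image of sin 3x: 12sin 3x
the matrix is diagonal; its diagonal is (3, 4, 4, 7, 7, 12, 12)
for a triangular matrix the eigenvalues are the diagonal entries, with algebraic multiplicity their repetition count


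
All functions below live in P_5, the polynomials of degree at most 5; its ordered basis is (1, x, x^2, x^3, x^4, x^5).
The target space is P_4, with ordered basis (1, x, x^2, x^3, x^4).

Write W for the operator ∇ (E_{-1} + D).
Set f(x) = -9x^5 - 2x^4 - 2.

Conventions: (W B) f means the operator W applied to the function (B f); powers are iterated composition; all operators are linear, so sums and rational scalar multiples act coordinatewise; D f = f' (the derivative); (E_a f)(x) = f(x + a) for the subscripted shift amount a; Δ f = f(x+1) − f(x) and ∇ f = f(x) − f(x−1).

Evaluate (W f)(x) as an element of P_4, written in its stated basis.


E_{-1} f = -9x^5 + 43x^4 - 82x^3 + 78x^2 - 37x + 5
D f = -45x^4 - 8x^3
(E_{-1} + D) f = -9x^5 - 2x^4 - 90x^3 + 78x^2 - 37x + 5
∇ (E_{-1} + D) f = -45x^4 + 82x^3 - 348x^2 + 463x - 212

g(x) = -45x^4 + 82x^3 - 348x^2 + 463x - 212


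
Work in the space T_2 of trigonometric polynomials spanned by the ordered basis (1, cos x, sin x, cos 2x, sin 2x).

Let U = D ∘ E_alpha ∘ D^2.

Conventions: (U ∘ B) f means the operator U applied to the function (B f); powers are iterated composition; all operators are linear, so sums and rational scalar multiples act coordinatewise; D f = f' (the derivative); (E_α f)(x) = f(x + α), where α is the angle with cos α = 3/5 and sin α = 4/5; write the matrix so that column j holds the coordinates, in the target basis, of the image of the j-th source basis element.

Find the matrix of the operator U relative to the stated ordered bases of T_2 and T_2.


the matrix is [[0, 0, 0, 0, 0]; [0, 4/5, -3/5, 0, 0]; [0, 3/5, 4/5, 0, 0]; [0, 0, 0, 192/25, 56/25]; [0, 0, 0, -56/25, 192/25]] (rows listed top to bottom)

image of 1: 0
image of cos x: (4/5)cos x + (3/5)sin x
image of sin x: -(3/5)cos x + (4/5)sin x
image of cos 2x: (192/25)cos 2x - (56/25)sin 2x
image of sin 2x: (56/25)cos 2x + (192/25)sin 2x
each image's coordinates form column j of the matrix


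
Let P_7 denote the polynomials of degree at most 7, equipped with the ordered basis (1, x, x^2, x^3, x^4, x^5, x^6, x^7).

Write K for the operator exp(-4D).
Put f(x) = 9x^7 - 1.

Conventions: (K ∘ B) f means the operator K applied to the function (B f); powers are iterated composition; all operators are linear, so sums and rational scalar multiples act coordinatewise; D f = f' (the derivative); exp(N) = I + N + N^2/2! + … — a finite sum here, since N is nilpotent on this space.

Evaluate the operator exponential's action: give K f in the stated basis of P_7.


the result is g(x) = 9x^7 - 252x^6 + 3024x^5 - 20160x^4 + 80640x^3 - 193536x^2 + 258048x - 147457

order-1 term: -252x^6
order-2 term: 3024x^5
order-3 term: -20160x^4
order-4 term: 80640x^3
order-5 term: -193536x^2
order-6 term: 258048x
order-7 term: -147456
the series for exp(-4D) f terminates at order 7
exp(-4D) f = 9x^7 - 252x^6 + 3024x^5 - 20160x^4 + 80640x^3 - 193536x^2 + 258048x - 147457


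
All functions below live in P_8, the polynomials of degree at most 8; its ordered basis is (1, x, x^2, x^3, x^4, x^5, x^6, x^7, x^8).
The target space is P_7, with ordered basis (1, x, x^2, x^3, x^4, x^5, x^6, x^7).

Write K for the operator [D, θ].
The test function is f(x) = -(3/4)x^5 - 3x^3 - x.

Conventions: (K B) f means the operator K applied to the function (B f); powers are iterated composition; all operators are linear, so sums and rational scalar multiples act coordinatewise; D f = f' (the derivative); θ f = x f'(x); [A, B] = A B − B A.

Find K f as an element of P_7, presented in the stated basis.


θ f = -(15/4)x^5 - 9x^3 - x
D θ f = -(75/4)x^4 - 27x^2 - 1
D f = -(15/4)x^4 - 9x^2 - 1
θ D f = -15x^4 - 18x^2
[D, θ] f = -(15/4)x^4 - 9x^2 - 1

the image equals g(x) = -(15/4)x^4 - 9x^2 - 1


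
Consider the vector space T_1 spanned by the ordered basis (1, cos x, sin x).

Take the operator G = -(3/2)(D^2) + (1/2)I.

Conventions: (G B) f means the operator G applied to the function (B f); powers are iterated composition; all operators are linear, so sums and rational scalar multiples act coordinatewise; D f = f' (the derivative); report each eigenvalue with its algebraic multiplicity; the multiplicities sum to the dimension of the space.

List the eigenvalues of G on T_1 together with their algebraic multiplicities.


λ = 1/2 (multiplicity 1), λ = 2 (multiplicity 2)

image of 1: 1/2
image of cos x: 2cos x
image of sin x: 2sin x
the matrix is diagonal; its diagonal is (1/2, 2, 2)
for a triangular matrix the eigenvalues are the diagonal entries, with algebraic multiplicity their repetition count


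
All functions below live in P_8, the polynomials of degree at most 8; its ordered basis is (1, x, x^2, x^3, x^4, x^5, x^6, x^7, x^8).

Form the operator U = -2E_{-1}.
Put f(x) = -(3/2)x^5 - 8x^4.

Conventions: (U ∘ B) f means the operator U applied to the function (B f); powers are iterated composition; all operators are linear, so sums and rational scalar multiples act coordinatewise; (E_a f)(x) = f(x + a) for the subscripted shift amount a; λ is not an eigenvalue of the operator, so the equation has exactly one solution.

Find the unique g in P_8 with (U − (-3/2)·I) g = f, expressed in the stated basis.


write g with unknown coordinates in the stated basis and equate coefficients in (U − (-3/2)·I) g = f
solving from the highest basis element down gives g = 3x^5 + 76x^4 + 1096x^3 + 11448x^2 + 79588x + 276652
check: U g = -6x^5 - 122x^4 - 1644x^3 - 17172x^2 - 119382x - 414978
so U g − (-3/2)·g = -(3/2)x^5 - 8x^4 = f ✓

the image equals g(x) = 3x^5 + 76x^4 + 1096x^3 + 11448x^2 + 79588x + 276652


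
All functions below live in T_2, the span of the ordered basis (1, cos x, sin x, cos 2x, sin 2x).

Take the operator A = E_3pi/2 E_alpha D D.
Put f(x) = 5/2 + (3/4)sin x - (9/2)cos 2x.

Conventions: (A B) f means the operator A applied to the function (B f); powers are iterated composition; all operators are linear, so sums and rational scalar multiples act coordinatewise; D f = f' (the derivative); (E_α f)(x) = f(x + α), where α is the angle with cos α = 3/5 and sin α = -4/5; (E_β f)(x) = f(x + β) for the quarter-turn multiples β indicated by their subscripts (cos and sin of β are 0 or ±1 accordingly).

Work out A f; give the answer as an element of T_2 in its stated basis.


the image equals g(x) = (9/20)cos x + (3/5)sin x + (126/25)cos 2x - (432/25)sin 2x

D f = (3/4)cos x + 9sin 2x
D D f = -(3/4)sin x + 18cos 2x
E_alpha (D D) f = (3/5)cos x - (9/20)sin x - (126/25)cos 2x + (432/25)sin 2x
E_3pi/2 E_alpha (D D) f = (9/20)cos x + (3/5)sin x + (126/25)cos 2x - (432/25)sin 2x


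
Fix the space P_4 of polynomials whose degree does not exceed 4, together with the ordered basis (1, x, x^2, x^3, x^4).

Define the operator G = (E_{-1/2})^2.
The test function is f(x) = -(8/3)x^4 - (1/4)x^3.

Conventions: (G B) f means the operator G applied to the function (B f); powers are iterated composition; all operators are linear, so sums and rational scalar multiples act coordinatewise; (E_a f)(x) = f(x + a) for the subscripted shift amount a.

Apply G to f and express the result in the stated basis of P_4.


the image equals g(x) = -(8/3)x^4 + (125/12)x^3 - (61/4)x^2 + (119/12)x - 29/12

E_{-1/2} f = -(8/3)x^4 + (61/12)x^3 - (29/8)x^2 + (55/48)x - 13/96
E_{-1/2} E_{-1/2} f = -(8/3)x^4 + (125/12)x^3 - (61/4)x^2 + (119/12)x - 29/12


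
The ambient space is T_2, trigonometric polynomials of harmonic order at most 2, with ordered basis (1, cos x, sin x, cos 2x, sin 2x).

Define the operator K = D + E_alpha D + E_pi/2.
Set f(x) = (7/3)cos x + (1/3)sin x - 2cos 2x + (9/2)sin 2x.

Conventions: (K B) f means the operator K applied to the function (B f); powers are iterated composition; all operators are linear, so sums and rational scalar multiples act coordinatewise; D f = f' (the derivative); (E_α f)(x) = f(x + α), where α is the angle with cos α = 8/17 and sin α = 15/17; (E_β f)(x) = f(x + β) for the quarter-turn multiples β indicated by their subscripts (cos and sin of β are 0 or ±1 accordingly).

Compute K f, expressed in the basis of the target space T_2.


the result is g(x) = -(21/17)cos x - (103/17)sin x + (2690/289)cos 2x - (5897/578)sin 2x

D f = (1/3)cos x - (7/3)sin x + 9cos 2x + 4sin 2x
D f = (1/3)cos x - (7/3)sin x + 9cos 2x + 4sin 2x
E_alpha D f = -(97/51)cos x - (71/51)sin x - (489/289)cos 2x - (2804/289)sin 2x
E_pi/2 f = (1/3)cos x - (7/3)sin x + 2cos 2x - (9/2)sin 2x
(D + E_alpha D + E_pi/2) f = -(21/17)cos x - (103/17)sin x + (2690/289)cos 2x - (5897/578)sin 2x


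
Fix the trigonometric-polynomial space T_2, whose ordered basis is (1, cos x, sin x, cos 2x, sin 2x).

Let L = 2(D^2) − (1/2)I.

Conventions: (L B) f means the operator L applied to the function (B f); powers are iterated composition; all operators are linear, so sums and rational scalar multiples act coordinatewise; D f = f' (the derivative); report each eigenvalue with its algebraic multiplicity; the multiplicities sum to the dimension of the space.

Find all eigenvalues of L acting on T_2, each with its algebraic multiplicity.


image of 1: -1/2
image of cos x: -(5/2)cos x
image of sin x: -(5/2)sin x
image of cos 2x: -(17/2)cos 2x
image of sin 2x: -(17/2)sin 2x
the matrix is diagonal; its diagonal is (-1/2, -5/2, -5/2, -17/2, -17/2)
for a triangular matrix the eigenvalues are the diagonal entries, with algebraic multiplicity their repetition count

λ = -17/2 (multiplicity 2), λ = -5/2 (multiplicity 2), λ = -1/2 (multiplicity 1)


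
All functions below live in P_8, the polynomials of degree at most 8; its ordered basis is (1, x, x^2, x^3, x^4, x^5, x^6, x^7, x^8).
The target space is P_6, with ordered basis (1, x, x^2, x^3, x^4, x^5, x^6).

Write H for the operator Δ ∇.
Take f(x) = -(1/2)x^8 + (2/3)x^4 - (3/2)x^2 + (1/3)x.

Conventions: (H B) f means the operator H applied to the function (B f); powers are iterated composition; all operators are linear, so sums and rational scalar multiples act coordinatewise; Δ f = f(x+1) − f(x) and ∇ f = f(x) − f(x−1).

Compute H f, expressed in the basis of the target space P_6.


∇ f = -4x^7 + 14x^6 - 28x^5 + 35x^4 - (76/3)x^3 + 10x^2 - (13/3)x + 5/3
Δ ∇ f = -28x^6 - 70x^4 - 20x^2 - 8/3

the image equals g(x) = -28x^6 - 70x^4 - 20x^2 - 8/3


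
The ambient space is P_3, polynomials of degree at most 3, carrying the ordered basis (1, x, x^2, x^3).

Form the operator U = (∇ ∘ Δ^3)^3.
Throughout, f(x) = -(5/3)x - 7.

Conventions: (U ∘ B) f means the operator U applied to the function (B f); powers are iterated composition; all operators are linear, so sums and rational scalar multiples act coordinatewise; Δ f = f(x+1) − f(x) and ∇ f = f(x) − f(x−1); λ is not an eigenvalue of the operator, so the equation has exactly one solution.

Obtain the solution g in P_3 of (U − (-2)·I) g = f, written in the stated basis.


g(x) = -(5/6)x - 7/2

write g with unknown coordinates in the stated basis and equate coefficients in (U − (-2)·I) g = f
solving from the highest basis element down gives g = -(5/6)x - 7/2
check: U g = 0
so U g − (-2)·g = -(5/3)x - 7 = f ✓


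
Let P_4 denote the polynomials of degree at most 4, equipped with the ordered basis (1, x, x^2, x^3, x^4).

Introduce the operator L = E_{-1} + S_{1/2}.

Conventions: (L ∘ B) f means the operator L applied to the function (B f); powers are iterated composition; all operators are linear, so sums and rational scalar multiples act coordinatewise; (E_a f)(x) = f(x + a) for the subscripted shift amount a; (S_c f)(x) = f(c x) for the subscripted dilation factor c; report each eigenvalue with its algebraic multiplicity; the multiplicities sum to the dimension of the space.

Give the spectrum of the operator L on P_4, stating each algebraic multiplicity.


image of 1: 2
image of x: (3/2)x - 1
image of x^2: (5/4)x^2 - 2x + 1
image of x^3: (9/8)x^3 - 3x^2 + 3x - 1
image of x^4: (17/16)x^4 - 4x^3 + 6x^2 - 4x + 1
the matrix is upper triangular; its diagonal is (2, 3/2, 5/4, 9/8, 17/16)
for a triangular matrix the eigenvalues are the diagonal entries, with algebraic multiplicity their repetition count

λ = 17/16 (multiplicity 1), λ = 9/8 (multiplicity 1), λ = 5/4 (multiplicity 1), λ = 3/2 (multiplicity 1), λ = 2 (multiplicity 1)


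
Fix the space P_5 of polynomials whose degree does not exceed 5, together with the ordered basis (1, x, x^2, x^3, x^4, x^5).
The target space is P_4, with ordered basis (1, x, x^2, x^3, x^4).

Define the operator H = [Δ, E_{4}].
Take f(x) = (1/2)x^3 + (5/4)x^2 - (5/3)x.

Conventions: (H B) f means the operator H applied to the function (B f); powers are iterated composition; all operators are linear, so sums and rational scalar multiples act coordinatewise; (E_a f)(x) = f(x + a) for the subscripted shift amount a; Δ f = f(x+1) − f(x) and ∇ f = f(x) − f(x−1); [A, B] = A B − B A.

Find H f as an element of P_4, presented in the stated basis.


E_{4} f = (1/2)x^3 + (29/4)x^2 + (97/3)x + 136/3
Δ E_{4} f = (3/2)x^2 + 16x + 481/12
Δ f = (3/2)x^2 + 4x + 1/12
E_{4} Δ f = (3/2)x^2 + 16x + 481/12
[Δ, E_{4}] f = 0

the image equals g(x) = 0
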